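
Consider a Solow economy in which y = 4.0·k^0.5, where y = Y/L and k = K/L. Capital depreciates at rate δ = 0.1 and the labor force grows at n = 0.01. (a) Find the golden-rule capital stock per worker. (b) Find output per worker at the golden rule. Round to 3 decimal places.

The effective depreciation rate is n + δ = 0.01 + 0.1 = 0.11.
At the golden rule the marginal product of capital equals n+δ: 0.5·4.0·k^(0.5−1) = 0.11. Solving, k_gold = (0.5·4.0/0.11)^(1/0.5) ≈ 330.5785.
y_gold = 4.0·330.5785^0.5 ≈ 72.7273.

(a) k_gold ≈ 330.579; (b) y_gold ≈ 72.727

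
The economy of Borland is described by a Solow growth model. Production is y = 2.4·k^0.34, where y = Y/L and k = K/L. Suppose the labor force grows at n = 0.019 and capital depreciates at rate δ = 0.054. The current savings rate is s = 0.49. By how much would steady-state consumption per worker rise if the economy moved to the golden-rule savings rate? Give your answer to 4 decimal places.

The effective depreciation rate is n + δ = 0.019 + 0.054 = 0.073.
Current steady state (s = 0.49): k* = (0.49·2.4/0.073)^(1/0.66) ≈ 67.4397, y* = 2.4·67.4397^0.34 ≈ 10.0471, c* = (1−0.49)·10.0471 ≈ 5.1240.
Golden rule sets MPK = n+δ: 0.34·2.4·k^(0.34−1) = 0.073, so k_gold = (0.34·2.4/0.073)^(1/0.66) ≈ 38.7646.
y_gold = 2.4·38.7646^0.34 ≈ 8.3230, c_gold = y_gold − 0.073·k_gold ≈ 5.4932.
Gain: Δc = 5.4932 − 5.1240 ≈ 0.3691.

Δc ≈ 0.3691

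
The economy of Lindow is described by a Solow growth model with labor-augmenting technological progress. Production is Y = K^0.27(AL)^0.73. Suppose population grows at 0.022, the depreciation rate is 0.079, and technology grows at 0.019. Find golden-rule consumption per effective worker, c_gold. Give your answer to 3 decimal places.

c_gold ≈ 0.985

Capital per effective worker breaks even when investment replaces (n + g + δ)·k; here n + g + δ = 0.12.
Setting f'(k) = n+g+δ gives 0.27·k^(0.27−1) = 0.12, hence k_gold = (0.27/0.12)^(1/0.73) ≈ 3.0370.
y_gold = 3.0370^0.27 ≈ 1.3498.
c_gold = y_gold − (n+g+δ)·k_gold = 1.3498 − 0.12·3.0370 ≈ 0.9853.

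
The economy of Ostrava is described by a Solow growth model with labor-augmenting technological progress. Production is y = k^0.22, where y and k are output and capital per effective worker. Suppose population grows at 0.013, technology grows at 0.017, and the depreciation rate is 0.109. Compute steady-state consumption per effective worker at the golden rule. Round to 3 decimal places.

Capital per effective worker breaks even when investment replaces (n + g + δ)·k; here n + g + δ = 0.139.
Setting f'(k) = n+g+δ gives 0.22·k^(0.22−1) = 0.139, hence k_gold = (0.22/0.139)^(1/0.78) ≈ 1.8016.
y_gold = 1.8016^0.22 ≈ 1.1383.
c_gold = y_gold − (n+g+δ)·k_gold = 1.1383 − 0.139·1.8016 ≈ 0.8878.

c_gold ≈ 0.888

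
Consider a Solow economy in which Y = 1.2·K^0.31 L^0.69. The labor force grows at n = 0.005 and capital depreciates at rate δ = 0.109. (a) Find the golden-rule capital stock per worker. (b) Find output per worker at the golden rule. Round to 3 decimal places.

Capital per worker breaks even when investment replaces (n + δ)·k; here n + δ = 0.114.
Setting f'(k) = n+δ gives 0.31·1.2·k^(0.31−1) = 0.114, hence k_gold = (0.31·1.2/0.114)^(1/0.69) ≈ 5.5514.
y_gold = 1.2·5.5514^0.31 ≈ 2.0415.

(a) k_gold ≈ 5.551; (b) y_gold ≈ 2.041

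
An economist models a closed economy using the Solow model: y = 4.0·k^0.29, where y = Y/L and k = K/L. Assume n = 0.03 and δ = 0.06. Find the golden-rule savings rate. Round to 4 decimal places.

s_gold = 0.2900

n + δ = 0.03 + 0.06 = 0.09.
At the golden rule MPK = n+δ, and in any Cobb-Douglas steady state s = (n+δ)·k/y = MPK·k/y = capital's share 0.29.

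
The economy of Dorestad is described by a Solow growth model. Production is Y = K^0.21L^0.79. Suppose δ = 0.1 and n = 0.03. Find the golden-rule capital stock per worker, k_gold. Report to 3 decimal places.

k_gold ≈ 1.835

Capital per worker breaks even when investment replaces (n + δ)·k; here n + δ = 0.13.
Maximizing c = f(k) − (n+δ)·k gives f'(k) = n+δ, i.e. 0.21·k^(0.21−1) = 0.13, so k_gold = (0.21/0.13)^(1/0.79) ≈ 1.8350.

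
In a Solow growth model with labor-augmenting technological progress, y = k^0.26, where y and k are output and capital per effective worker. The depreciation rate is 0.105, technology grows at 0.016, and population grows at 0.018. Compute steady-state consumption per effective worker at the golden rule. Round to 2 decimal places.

c_gold ≈ 0.92

The effective depreciation rate is n + g + δ = 0.018 + 0.016 + 0.105 = 0.139.
Setting f'(k) = n+g+δ gives 0.26·k^(0.26−1) = 0.139, hence k_gold = (0.26/0.139)^(1/0.74) ≈ 2.3308.
y_gold = 2.3308^0.26 ≈ 1.2461.
c_gold = y_gold − (n+g+δ)·k_gold = 1.2461 − 0.139·2.3308 ≈ 0.9221.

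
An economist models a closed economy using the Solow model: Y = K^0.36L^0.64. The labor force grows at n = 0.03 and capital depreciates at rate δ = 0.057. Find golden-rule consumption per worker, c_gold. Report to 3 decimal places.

Capital per worker breaks even when investment replaces (n + δ)·k; here n + δ = 0.087.
Setting f'(k) = n+δ gives 0.36·k^(0.36−1) = 0.087, hence k_gold = (0.36/0.087)^(1/0.64) ≈ 9.1986.
y_gold = 9.1986^0.36 ≈ 2.2230.
c_gold = y_gold − (n+δ)·k_gold = 2.2230 − 0.087·9.1986 ≈ 1.4227.

c_gold ≈ 1.423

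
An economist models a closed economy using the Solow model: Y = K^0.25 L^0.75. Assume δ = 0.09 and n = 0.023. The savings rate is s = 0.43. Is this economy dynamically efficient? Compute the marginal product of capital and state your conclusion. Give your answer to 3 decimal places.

dynamically inefficient; MPK ≈ 0.066

n + δ = 0.023 + 0.09 = 0.113.
Steady-state k*: s·k^0.25 = 0.113·k gives k* = (0.43/0.113)^(1/0.75) ≈ 5.9409.
MPK = 0.25·5.9409^(-0.75) ≈ 0.0657.
MPK < n+δ = 0.113, so the economy is dynamically inefficient (over-saving).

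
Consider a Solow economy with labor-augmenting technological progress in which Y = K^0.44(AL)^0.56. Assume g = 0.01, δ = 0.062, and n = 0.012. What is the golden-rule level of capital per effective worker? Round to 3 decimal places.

k_gold ≈ 19.241

Break-even investment rate: n + g + δ = 0.012 + 0.01 + 0.062 = 0.084.
Maximizing c = f(k) − (n+g+δ)·k gives f'(k) = n+g+δ, i.e. 0.44·k^(0.44−1) = 0.084, so k_gold = (0.44/0.084)^(1/0.56) ≈ 19.2415.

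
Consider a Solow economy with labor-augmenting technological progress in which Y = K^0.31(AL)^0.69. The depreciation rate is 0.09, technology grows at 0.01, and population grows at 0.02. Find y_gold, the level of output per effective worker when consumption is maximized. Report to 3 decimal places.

Capital per effective worker breaks even when investment replaces (n + g + δ)·k; here n + g + δ = 0.12.
Setting f'(k) = n+g+δ gives 0.31·k^(0.31−1) = 0.12, hence k_gold = (0.31/0.12)^(1/0.69) ≈ 3.9570.
Output: y_gold = k_gold^0.31 = 3.9570^0.31 ≈ 1.5317.

y_gold ≈ 1.532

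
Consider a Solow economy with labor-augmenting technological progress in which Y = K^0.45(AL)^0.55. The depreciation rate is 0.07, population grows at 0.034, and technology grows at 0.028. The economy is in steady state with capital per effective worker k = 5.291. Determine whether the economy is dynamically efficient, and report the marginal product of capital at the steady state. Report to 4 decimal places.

dynamically efficient; MPK ≈ 0.1800

n + g + δ = 0.034 + 0.028 + 0.07 = 0.132.
MPK = 0.45·k^(0.45−1) = 0.45·5.291^(-0.55) ≈ 0.1800.
MPK > 0.132, so the economy is dynamically efficient (under-saving).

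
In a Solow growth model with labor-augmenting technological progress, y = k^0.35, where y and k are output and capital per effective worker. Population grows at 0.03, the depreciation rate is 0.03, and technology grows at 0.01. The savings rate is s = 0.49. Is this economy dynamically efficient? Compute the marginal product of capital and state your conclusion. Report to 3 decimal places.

dynamically inefficient; MPK ≈ 0.050

Break-even investment rate: n + g + δ = 0.03 + 0.01 + 0.03 = 0.07.
Steady-state k*: s·k^0.35 = 0.07·k gives k* = (0.49/0.07)^(1/0.65) ≈ 19.9596.
MPK = 0.35·19.9596^(-0.65) ≈ 0.0500.
MPK < n+g+δ = 0.07, so the economy is dynamically inefficient (over-saving).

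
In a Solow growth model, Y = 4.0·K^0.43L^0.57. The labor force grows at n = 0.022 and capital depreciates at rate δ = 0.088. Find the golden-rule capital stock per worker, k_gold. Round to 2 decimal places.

Break-even investment rate: n + δ = 0.022 + 0.088 = 0.11.
Maximizing c = f(k) − (n+δ)·k gives f'(k) = n+δ, i.e. 0.43·4.0·k^(0.43−1) = 0.11, so k_gold = (0.43·4.0/0.11)^(1/0.57) ≈ 124.4443.

k_gold ≈ 124.44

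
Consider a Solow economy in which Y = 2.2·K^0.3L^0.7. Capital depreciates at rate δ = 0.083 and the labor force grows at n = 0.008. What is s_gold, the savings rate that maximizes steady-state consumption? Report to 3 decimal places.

Capital per worker breaks even when investment replaces (n + δ)·k; here n + δ = 0.091.
At the golden rule MPK = n+δ, and in any Cobb-Douglas steady state s = (n+δ)·k/y = MPK·k/y = capital's share 0.3.

s_gold = 0.300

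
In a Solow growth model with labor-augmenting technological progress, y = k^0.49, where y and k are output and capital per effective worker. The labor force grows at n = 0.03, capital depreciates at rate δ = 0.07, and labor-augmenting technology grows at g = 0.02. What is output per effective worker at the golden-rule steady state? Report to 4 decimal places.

The effective depreciation rate is n + g + δ = 0.03 + 0.02 + 0.07 = 0.12.
Setting f'(k) = n+g+δ gives 0.49·k^(0.49−1) = 0.12, hence k_gold = (0.49/0.12)^(1/0.51) ≈ 15.7786.
Output: y_gold = k_gold^0.49 = 15.7786^0.49 ≈ 3.8641.

y_gold ≈ 3.8641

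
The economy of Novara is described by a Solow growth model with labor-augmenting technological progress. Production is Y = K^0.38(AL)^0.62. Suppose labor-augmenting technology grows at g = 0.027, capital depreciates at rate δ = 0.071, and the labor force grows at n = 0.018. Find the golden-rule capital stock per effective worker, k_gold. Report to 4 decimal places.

Capital per effective worker breaks even when investment replaces (n + g + δ)·k; here n + g + δ = 0.116.
At the golden rule the marginal product of capital equals n+g+δ: 0.38·k^(0.38−1) = 0.116. Solving, k_gold = (0.38/0.116)^(1/0.62) ≈ 6.7791.

k_gold ≈ 6.7791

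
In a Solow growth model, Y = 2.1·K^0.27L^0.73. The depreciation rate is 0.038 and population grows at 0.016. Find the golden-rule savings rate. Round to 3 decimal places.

n + δ = 0.016 + 0.038 = 0.054.
At the golden rule MPK = n+δ, and in any Cobb-Douglas steady state s = (n+δ)·k/y = MPK·k/y = capital's share 0.27.

s_gold = 0.270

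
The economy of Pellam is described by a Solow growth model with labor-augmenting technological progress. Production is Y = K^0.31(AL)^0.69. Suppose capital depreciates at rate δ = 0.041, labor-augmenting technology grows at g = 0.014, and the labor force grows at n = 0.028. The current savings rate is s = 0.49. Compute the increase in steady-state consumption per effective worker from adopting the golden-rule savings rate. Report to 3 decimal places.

The effective depreciation rate is n + g + δ = 0.028 + 0.014 + 0.041 = 0.083.
Current steady state (s = 0.49): k* = (0.49/0.083)^(1/0.69) ≈ 13.1088, y* = 13.1088^0.31 ≈ 2.2205, c* = (1−0.49)·2.2205 ≈ 1.1324.
At the golden rule the marginal product of capital equals n+g+δ: 0.31·k^(0.31−1) = 0.083. Solving, k_gold = (0.31/0.083)^(1/0.69) ≈ 6.7514.
y_gold = 6.7514^0.31 ≈ 1.8076, c_gold = y_gold − 0.083·k_gold ≈ 1.2473.
Gain: Δc = 1.2473 − 1.1324 ≈ 0.1148.

Δc ≈ 0.115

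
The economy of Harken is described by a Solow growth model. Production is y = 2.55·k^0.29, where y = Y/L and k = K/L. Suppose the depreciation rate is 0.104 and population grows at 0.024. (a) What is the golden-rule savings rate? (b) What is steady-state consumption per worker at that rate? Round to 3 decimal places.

Break-even investment rate: n + δ = 0.024 + 0.104 = 0.128.
For Cobb-Douglas, s_gold equals capital's share: s_gold = 0.29.
At the golden rule the marginal product of capital equals n+δ: 0.29·2.55·k^(0.29−1) = 0.128. Solving, k_gold = (0.29·2.55/0.128)^(1/0.71) ≈ 11.8265.
y_gold = 2.55·11.8265^0.29 ≈ 5.2200; c_gold = (1−0.29)·y_gold ≈ 3.7062.

(a) s_gold = 0.290; (b) c_gold ≈ 3.706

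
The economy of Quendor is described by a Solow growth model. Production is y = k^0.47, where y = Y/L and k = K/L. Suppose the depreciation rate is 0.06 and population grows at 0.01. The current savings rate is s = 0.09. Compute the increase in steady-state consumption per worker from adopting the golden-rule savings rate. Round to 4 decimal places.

Δc ≈ 1.7313

The effective depreciation rate is n + δ = 0.01 + 0.06 = 0.07.
Current steady state (s = 0.09): k* = (0.09/0.07)^(1/0.53) ≈ 1.6067, y* = 1.6067^0.47 ≈ 1.2497, c* = (1−0.09)·1.2497 ≈ 1.1372.
Setting f'(k) = n+δ gives 0.47·k^(0.47−1) = 0.07, hence k_gold = (0.47/0.07)^(1/0.53) ≈ 36.3393.
y_gold = 36.3393^0.47 ≈ 5.4122, c_gold = y_gold − 0.07·k_gold ≈ 2.8685.
Gain: Δc = 2.8685 − 1.1372 ≈ 1.7313.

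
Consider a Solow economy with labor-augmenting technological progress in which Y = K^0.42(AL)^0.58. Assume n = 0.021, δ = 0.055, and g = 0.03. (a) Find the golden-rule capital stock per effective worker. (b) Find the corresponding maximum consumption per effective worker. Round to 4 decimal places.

(a) k_gold ≈ 10.7383; (b) c_gold ≈ 1.5719

Break-even investment rate: n + g + δ = 0.021 + 0.03 + 0.055 = 0.106.
Maximizing c = f(k) − (n+g+δ)·k gives f'(k) = n+g+δ, i.e. 0.42·k^(0.42−1) = 0.106, so k_gold = (0.42/0.106)^(1/0.58) ≈ 10.7383.
y_gold = 10.7383^0.42 ≈ 2.7102; c_gold = y_gold − 0.106·k_gold ≈ 1.5719.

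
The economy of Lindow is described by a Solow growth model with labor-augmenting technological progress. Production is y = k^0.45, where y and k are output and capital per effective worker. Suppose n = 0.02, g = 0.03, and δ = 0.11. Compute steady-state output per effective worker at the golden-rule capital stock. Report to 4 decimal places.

Capital per effective worker breaks even when investment replaces (n + g + δ)·k; here n + g + δ = 0.16.
Setting f'(k) = n+g+δ gives 0.45·k^(0.45−1) = 0.16, hence k_gold = (0.45/0.16)^(1/0.55) ≈ 6.5544.
Output: y_gold = k_gold^0.45 = 6.5544^0.45 ≈ 2.3304.

y_gold ≈ 2.3304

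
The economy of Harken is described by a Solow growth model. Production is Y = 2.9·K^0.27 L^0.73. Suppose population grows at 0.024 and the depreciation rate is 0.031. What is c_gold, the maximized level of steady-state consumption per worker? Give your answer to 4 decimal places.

Break-even investment rate: n + δ = 0.024 + 0.031 = 0.055.
At the golden rule the marginal product of capital equals n+δ: 0.27·2.9·k^(0.27−1) = 0.055. Solving, k_gold = (0.27·2.9/0.055)^(1/0.73) ≈ 38.0188.
y_gold = 2.9·38.0188^0.27 ≈ 7.7446.
c_gold = y_gold − (n+δ)·k_gold = 7.7446 − 0.055·38.0188 ≈ 5.6535.

c_gold ≈ 5.6535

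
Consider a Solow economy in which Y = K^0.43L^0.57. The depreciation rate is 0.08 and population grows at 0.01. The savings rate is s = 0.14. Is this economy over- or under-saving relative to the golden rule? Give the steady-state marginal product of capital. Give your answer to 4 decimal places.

under-saving; MPK ≈ 0.2764

n + δ = 0.01 + 0.08 = 0.09.
Steady-state k*: s·k^0.43 = 0.09·k gives k* = (0.14/0.09)^(1/0.57) ≈ 2.1709.
MPK = 0.43·2.1709^(-0.57) ≈ 0.2764.
MPK > n+δ = 0.09, so the economy is dynamically efficient (under-saving).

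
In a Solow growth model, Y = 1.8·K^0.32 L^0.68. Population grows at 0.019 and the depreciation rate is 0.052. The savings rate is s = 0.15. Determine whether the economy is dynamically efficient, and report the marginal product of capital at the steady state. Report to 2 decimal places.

dynamically efficient; MPK ≈ 0.15

The effective depreciation rate is n + δ = 0.019 + 0.052 = 0.071.
Steady-state k*: s·A·k^0.32 = 0.071·k gives k* = (0.15·1.8/0.071)^(1/0.68) ≈ 7.1301.
MPK = 0.32·1.8·7.1301^(-0.68) ≈ 0.1515.
MPK > n+δ = 0.071, so the economy is dynamically efficient (under-saving).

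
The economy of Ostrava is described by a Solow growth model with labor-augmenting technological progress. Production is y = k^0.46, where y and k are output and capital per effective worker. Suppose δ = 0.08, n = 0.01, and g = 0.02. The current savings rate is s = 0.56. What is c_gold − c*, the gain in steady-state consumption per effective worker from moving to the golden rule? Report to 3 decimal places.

Δc ≈ 0.067

Capital per effective worker breaks even when investment replaces (n + g + δ)·k; here n + g + δ = 0.11.
Current steady state (s = 0.56): k* = (0.56/0.11)^(1/0.54) ≈ 20.3648, y* = 20.3648^0.46 ≈ 4.0002, c* = (1−0.56)·4.0002 ≈ 1.7601.
At the golden rule the marginal product of capital equals n+g+δ: 0.46·k^(0.46−1) = 0.11. Solving, k_gold = (0.46/0.11)^(1/0.54) ≈ 14.1474.
y_gold = 14.1474^0.46 ≈ 3.3831, c_gold = y_gold − 0.11·k_gold ≈ 1.8269.
Gain: Δc = 1.8269 − 1.7601 ≈ 0.0668.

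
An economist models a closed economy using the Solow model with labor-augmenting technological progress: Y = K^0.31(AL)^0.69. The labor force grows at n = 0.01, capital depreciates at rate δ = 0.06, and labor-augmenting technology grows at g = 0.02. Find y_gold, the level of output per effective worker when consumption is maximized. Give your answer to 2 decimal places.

Break-even investment rate: n + g + δ = 0.01 + 0.02 + 0.06 = 0.09.
At the golden rule the marginal product of capital equals n+g+δ: 0.31·k^(0.31−1) = 0.09. Solving, k_gold = (0.31/0.09)^(1/0.69) ≈ 6.0039.
Output: y_gold = k_gold^0.31 = 6.0039^0.31 ≈ 1.7431.

y_gold ≈ 1.74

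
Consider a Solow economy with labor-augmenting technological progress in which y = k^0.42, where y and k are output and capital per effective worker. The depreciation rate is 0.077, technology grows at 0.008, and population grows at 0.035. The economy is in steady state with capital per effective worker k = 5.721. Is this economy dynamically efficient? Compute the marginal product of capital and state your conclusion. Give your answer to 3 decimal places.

dynamically efficient; MPK ≈ 0.153

Capital per effective worker breaks even when investment replaces (n + g + δ)·k; here n + g + δ = 0.12.
MPK = 0.42·k^(0.42−1) = 0.42·5.721^(-0.58) ≈ 0.1527.
MPK > 0.12, so the economy is dynamically efficient (under-saving).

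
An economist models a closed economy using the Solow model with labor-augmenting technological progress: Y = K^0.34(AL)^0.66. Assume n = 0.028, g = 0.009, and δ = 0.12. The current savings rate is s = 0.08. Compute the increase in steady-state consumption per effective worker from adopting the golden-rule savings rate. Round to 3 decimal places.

Δc ≈ 0.333

Break-even investment rate: n + g + δ = 0.028 + 0.009 + 0.12 = 0.157.
Current steady state (s = 0.08): k* = (0.08/0.157)^(1/0.66) ≈ 0.3600, y* = 0.3600^0.34 ≈ 0.7066, c* = (1−0.08)·0.7066 ≈ 0.6500.
At the golden rule the marginal product of capital equals n+g+δ: 0.34·k^(0.34−1) = 0.157. Solving, k_gold = (0.34/0.157)^(1/0.66) ≈ 3.2244.
y_gold = 3.2244^0.34 ≈ 1.4889, c_gold = y_gold − 0.157·k_gold ≈ 0.9827.
Gain: Δc = 0.9827 − 0.6500 ≈ 0.3326.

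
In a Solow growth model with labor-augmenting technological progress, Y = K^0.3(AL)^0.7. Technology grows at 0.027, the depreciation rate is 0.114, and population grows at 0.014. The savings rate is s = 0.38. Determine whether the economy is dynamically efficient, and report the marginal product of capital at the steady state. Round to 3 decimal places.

dynamically inefficient; MPK ≈ 0.122

n + g + δ = 0.014 + 0.027 + 0.114 = 0.155.
Steady-state k*: s·k^0.3 = 0.155·k gives k* = (0.38/0.155)^(1/0.7) ≈ 3.6005.
MPK = 0.3·3.6005^(-0.7) ≈ 0.1224.
MPK < n+g+δ = 0.155, so the economy is dynamically inefficient (over-saving).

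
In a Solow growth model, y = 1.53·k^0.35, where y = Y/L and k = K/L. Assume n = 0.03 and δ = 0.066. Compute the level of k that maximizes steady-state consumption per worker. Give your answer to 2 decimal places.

Break-even investment rate: n + δ = 0.03 + 0.066 = 0.096.
Setting f'(k) = n+δ gives 0.35·1.53·k^(0.35−1) = 0.096, hence k_gold = (0.35·1.53/0.096)^(1/0.65) ≈ 14.0748.

k_gold ≈ 14.07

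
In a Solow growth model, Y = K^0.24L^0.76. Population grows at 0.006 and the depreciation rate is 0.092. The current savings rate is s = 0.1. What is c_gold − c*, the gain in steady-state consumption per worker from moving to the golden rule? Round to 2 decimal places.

Break-even investment rate: n + δ = 0.006 + 0.092 = 0.098.
Current steady state (s = 0.1): k* = (0.1/0.098)^(1/0.76) ≈ 1.0269, y* = 1.0269^0.24 ≈ 1.0064, c* = (1−0.1)·1.0064 ≈ 0.9058.
Setting f'(k) = n+δ gives 0.24·k^(0.24−1) = 0.098, hence k_gold = (0.24/0.098)^(1/0.76) ≈ 3.2495.
y_gold = 3.2495^0.24 ≈ 1.3269, c_gold = y_gold − 0.098·k_gold ≈ 1.0084.
Gain: Δc = 1.0084 − 0.9058 ≈ 0.1027.

Δc ≈ 0.10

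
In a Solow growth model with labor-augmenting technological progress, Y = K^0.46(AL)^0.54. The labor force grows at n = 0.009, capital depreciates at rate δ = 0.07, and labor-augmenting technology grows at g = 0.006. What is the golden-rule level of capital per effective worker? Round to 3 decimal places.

k_gold ≈ 22.805

n + g + δ = 0.009 + 0.006 + 0.07 = 0.085.
Setting f'(k) = n+g+δ gives 0.46·k^(0.46−1) = 0.085, hence k_gold = (0.46/0.085)^(1/0.54) ≈ 22.8053.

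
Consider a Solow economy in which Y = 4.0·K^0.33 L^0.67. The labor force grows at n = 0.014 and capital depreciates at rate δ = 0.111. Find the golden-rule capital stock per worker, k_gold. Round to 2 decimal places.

k_gold ≈ 33.72

n + δ = 0.014 + 0.111 = 0.125.
At the golden rule the marginal product of capital equals n+δ: 0.33·4.0·k^(0.33−1) = 0.125. Solving, k_gold = (0.33·4.0/0.125)^(1/0.67) ≈ 33.7176.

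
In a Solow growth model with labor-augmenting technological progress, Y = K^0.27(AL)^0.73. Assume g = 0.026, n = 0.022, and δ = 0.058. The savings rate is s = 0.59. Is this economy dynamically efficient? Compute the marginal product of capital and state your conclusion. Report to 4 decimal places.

dynamically inefficient; MPK ≈ 0.0485

The effective depreciation rate is n + g + δ = 0.022 + 0.026 + 0.058 = 0.106.
Steady-state k*: s·k^0.27 = 0.106·k gives k* = (0.59/0.106)^(1/0.73) ≈ 10.5026.
MPK = 0.27·10.5026^(-0.73) ≈ 0.0485.
MPK < n+g+δ = 0.106, so the economy is dynamically inefficient (over-saving).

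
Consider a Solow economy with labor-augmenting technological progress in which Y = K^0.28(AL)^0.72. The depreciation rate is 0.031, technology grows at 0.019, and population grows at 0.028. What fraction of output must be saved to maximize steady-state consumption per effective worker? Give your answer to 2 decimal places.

The effective depreciation rate is n + g + δ = 0.028 + 0.019 + 0.031 = 0.078.
At the golden rule MPK = n+g+δ, and in any Cobb-Douglas steady state s = (n+g+δ)·k/y = MPK·k/y = capital's share 0.28.

s_gold = 0.28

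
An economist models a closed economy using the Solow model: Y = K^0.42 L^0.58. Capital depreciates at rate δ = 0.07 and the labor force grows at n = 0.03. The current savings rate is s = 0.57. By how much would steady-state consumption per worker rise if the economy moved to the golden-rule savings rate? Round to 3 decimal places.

Δc ≈ 0.123

The effective depreciation rate is n + δ = 0.03 + 0.07 = 0.1.
Current steady state (s = 0.57): k* = (0.57/0.1)^(1/0.58) ≈ 20.1017, y* = 20.1017^0.42 ≈ 3.5266, c* = (1−0.57)·3.5266 ≈ 1.5164.
At the golden rule the marginal product of capital equals n+δ: 0.42·k^(0.42−1) = 0.1. Solving, k_gold = (0.42/0.1)^(1/0.58) ≈ 11.8732.
y_gold = 11.8732^0.42 ≈ 2.8270, c_gold = y_gold − 0.1·k_gold ≈ 1.6396.
Gain: Δc = 1.6396 − 1.5164 ≈ 0.1232.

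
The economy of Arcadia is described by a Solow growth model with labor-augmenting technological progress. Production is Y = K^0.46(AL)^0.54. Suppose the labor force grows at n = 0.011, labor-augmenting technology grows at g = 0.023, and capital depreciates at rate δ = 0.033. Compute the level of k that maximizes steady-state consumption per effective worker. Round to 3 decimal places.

k_gold ≈ 35.433

Break-even investment rate: n + g + δ = 0.011 + 0.023 + 0.033 = 0.067.
At the golden rule the marginal product of capital equals n+g+δ: 0.46·k^(0.46−1) = 0.067. Solving, k_gold = (0.46/0.067)^(1/0.54) ≈ 35.4334.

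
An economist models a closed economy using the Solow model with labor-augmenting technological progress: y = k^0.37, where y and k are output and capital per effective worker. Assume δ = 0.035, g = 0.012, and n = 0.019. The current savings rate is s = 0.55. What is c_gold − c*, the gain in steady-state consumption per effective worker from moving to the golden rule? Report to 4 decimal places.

Δc ≈ 0.1707

The effective depreciation rate is n + g + δ = 0.019 + 0.012 + 0.035 = 0.066.
Current steady state (s = 0.55): k* = (0.55/0.066)^(1/0.63) ≈ 28.9479, y* = 28.9479^0.37 ≈ 3.4737, c* = (1−0.55)·3.4737 ≈ 1.5632.
At the golden rule the marginal product of capital equals n+g+δ: 0.37·k^(0.37−1) = 0.066. Solving, k_gold = (0.37/0.066)^(1/0.63) ≈ 15.4293.
y_gold = 15.4293^0.37 ≈ 2.7523, c_gold = y_gold − 0.066·k_gold ≈ 1.7339.
Gain: Δc = 1.7339 − 1.5632 ≈ 0.1707.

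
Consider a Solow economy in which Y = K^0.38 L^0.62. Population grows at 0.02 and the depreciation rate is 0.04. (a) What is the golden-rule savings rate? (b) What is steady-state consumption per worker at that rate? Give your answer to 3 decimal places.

(a) s_gold = 0.380; (b) c_gold ≈ 1.922

Break-even investment rate: n + δ = 0.02 + 0.04 = 0.06.
For Cobb-Douglas, s_gold equals capital's share: s_gold = 0.38.
At the golden rule the marginal product of capital equals n+δ: 0.38·k^(0.38−1) = 0.06. Solving, k_gold = (0.38/0.06)^(1/0.62) ≈ 19.6316.
y_gold = 19.6316^0.38 ≈ 3.0997; c_gold = (1−0.38)·y_gold ≈ 1.9218.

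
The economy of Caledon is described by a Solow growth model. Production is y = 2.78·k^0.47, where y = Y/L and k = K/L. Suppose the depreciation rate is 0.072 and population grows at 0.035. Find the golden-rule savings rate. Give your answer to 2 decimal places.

s_gold = 0.47

Break-even investment rate: n + δ = 0.035 + 0.072 = 0.107.
At the golden rule MPK = n+δ, and in any Cobb-Douglas steady state s = (n+δ)·k/y = MPK·k/y = capital's share 0.47.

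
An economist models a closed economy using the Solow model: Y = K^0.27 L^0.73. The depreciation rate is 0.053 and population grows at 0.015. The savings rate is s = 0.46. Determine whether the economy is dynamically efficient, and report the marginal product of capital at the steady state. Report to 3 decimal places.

dynamically inefficient; MPK ≈ 0.040

Break-even investment rate: n + δ = 0.015 + 0.053 = 0.068.
Steady-state k*: s·k^0.27 = 0.068·k gives k* = (0.46/0.068)^(1/0.73) ≈ 13.7192.
MPK = 0.27·13.7192^(-0.73) ≈ 0.0399.
MPK < n+δ = 0.068, so the economy is dynamically inefficient (over-saving).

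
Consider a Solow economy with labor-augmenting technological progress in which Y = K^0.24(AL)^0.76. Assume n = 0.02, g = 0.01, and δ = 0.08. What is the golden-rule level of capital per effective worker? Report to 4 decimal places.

n + g + δ = 0.02 + 0.01 + 0.08 = 0.11.
Golden rule sets MPK = n+g+δ: 0.24·k^(0.24−1) = 0.11, so k_gold = (0.24/0.11)^(1/0.76) ≈ 2.7913.

k_gold ≈ 2.7913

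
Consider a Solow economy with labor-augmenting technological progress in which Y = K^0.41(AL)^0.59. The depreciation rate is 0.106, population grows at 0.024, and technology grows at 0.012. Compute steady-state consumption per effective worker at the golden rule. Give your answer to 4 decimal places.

The effective depreciation rate is n + g + δ = 0.024 + 0.012 + 0.106 = 0.142.
Maximizing c = f(k) − (n+g+δ)·k gives f'(k) = n+g+δ, i.e. 0.41·k^(0.41−1) = 0.142, so k_gold = (0.41/0.142)^(1/0.59) ≈ 6.0325.
y_gold = 6.0325^0.41 ≈ 2.0893.
c_gold = y_gold − (n+g+δ)·k_gold = 2.0893 − 0.142·6.0325 ≈ 1.2327.

c_gold ≈ 1.2327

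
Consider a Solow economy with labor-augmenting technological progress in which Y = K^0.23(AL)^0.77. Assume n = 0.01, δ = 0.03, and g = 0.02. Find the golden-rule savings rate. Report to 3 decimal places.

n + g + δ = 0.01 + 0.02 + 0.03 = 0.06.
At the golden rule MPK = n+g+δ, and in any Cobb-Douglas steady state s = (n+g+δ)·k/y = MPK·k/y = capital's share 0.23.

s_gold = 0.230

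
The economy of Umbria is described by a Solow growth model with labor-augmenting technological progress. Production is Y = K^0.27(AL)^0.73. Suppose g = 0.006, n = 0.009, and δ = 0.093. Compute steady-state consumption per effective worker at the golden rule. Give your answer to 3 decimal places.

c_gold ≈ 1.024

Capital per effective worker breaks even when investment replaces (n + g + δ)·k; here n + g + δ = 0.108.
Golden rule sets MPK = n+g+δ: 0.27·k^(0.27−1) = 0.108, so k_gold = (0.27/0.108)^(1/0.73) ≈ 3.5085.
y_gold = 3.5085^0.27 ≈ 1.4034.
c_gold = y_gold − (n+g+δ)·k_gold = 1.4034 − 0.108·3.5085 ≈ 1.0245.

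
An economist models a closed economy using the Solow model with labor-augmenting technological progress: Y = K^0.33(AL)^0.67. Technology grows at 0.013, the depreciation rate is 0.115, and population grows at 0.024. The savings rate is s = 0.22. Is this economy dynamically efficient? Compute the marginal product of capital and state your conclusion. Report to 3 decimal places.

dynamically efficient; MPK ≈ 0.228

n + g + δ = 0.024 + 0.013 + 0.115 = 0.152.
Steady-state k*: s·k^0.33 = 0.152·k gives k* = (0.22/0.152)^(1/0.67) ≈ 1.7365.
MPK = 0.33·1.7365^(-0.67) ≈ 0.2280.
MPK > n+g+δ = 0.152, so the economy is dynamically efficient (under-saving).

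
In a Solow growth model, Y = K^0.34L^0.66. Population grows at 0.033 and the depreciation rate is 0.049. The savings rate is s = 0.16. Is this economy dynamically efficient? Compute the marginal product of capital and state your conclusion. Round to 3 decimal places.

dynamically efficient; MPK ≈ 0.174

The effective depreciation rate is n + δ = 0.033 + 0.049 = 0.082.
Steady-state k*: s·k^0.34 = 0.082·k gives k* = (0.16/0.082)^(1/0.66) ≈ 2.7533.
MPK = 0.34·2.7533^(-0.66) ≈ 0.1742.
MPK > n+δ = 0.082, so the economy is dynamically efficient (under-saving).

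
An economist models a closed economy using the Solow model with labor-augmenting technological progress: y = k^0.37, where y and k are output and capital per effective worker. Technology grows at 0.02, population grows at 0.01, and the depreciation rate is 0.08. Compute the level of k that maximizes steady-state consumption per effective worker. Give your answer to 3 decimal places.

Capital per effective worker breaks even when investment replaces (n + g + δ)·k; here n + g + δ = 0.11.
Setting f'(k) = n+g+δ gives 0.37·k^(0.37−1) = 0.11, hence k_gold = (0.37/0.11)^(1/0.63) ≈ 6.8581.

k_gold ≈ 6.858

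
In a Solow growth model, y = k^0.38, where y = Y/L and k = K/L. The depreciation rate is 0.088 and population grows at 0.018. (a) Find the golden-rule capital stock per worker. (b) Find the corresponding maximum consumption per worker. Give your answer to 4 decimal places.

Capital per worker breaks even when investment replaces (n + δ)·k; here n + δ = 0.106.
Setting f'(k) = n+δ gives 0.38·k^(0.38−1) = 0.106, hence k_gold = (0.38/0.106)^(1/0.62) ≈ 7.8401.
y_gold = 7.8401^0.38 ≈ 2.1870; c_gold = y_gold − 0.106·k_gold ≈ 1.3559.

(a) k_gold ≈ 7.8401; (b) c_gold ≈ 1.3559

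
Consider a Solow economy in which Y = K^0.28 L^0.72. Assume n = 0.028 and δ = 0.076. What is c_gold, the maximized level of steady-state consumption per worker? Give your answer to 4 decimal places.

Capital per worker breaks even when investment replaces (n + δ)·k; here n + δ = 0.104.
At the golden rule the marginal product of capital equals n+δ: 0.28·k^(0.28−1) = 0.104. Solving, k_gold = (0.28/0.104)^(1/0.72) ≈ 3.9573.
y_gold = 3.9573^0.28 ≈ 1.4698.
c_gold = y_gold − (n+δ)·k_gold = 1.4698 − 0.104·3.9573 ≈ 1.0583.

c_gold ≈ 1.0583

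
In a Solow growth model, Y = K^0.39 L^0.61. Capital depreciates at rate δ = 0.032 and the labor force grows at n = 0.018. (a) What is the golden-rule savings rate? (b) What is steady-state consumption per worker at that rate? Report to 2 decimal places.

The effective depreciation rate is n + δ = 0.018 + 0.032 = 0.05.
For Cobb-Douglas, s_gold equals capital's share: s_gold = 0.39.
Golden rule sets MPK = n+δ: 0.39·k^(0.39−1) = 0.05, so k_gold = (0.39/0.05)^(1/0.61) ≈ 29.0035.
y_gold = 29.0035^0.39 ≈ 3.7184; c_gold = (1−0.39)·y_gold ≈ 2.2682.

(a) s_gold = 0.39; (b) c_gold ≈ 2.27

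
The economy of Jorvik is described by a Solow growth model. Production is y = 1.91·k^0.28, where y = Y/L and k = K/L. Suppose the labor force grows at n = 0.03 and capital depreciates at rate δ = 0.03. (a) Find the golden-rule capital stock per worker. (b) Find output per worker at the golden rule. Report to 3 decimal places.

n + δ = 0.03 + 0.03 = 0.06.
Maximizing c = f(k) − (n+δ)·k gives f'(k) = n+δ, i.e. 0.28·1.91·k^(0.28−1) = 0.06, so k_gold = (0.28·1.91/0.06)^(1/0.72) ≈ 20.8689.
y_gold = 1.91·20.8689^0.28 ≈ 4.4719.

(a) k_gold ≈ 20.869; (b) y_gold ≈ 4.472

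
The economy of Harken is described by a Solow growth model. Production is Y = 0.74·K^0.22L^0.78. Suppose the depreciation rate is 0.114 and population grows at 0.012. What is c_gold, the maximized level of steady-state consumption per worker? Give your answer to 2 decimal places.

c_gold ≈ 0.62

n + δ = 0.012 + 0.114 = 0.126.
Golden rule sets MPK = n+δ: 0.22·0.74·k^(0.22−1) = 0.126, so k_gold = (0.22·0.74/0.126)^(1/0.78) ≈ 1.3889.
y_gold = 0.74·1.3889^0.22 ≈ 0.7955.
c_gold = y_gold − (n+δ)·k_gold = 0.7955 − 0.126·1.3889 ≈ 0.6205.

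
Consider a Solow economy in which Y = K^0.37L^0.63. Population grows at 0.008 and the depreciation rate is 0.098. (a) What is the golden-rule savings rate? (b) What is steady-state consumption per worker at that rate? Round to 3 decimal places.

(a) s_gold = 0.370; (b) c_gold ≈ 1.313

n + δ = 0.008 + 0.098 = 0.106.
For Cobb-Douglas, s_gold equals capital's share: s_gold = 0.37.
Golden rule sets MPK = n+δ: 0.37·k^(0.37−1) = 0.106, so k_gold = (0.37/0.106)^(1/0.63) ≈ 7.2734.
y_gold = 7.2734^0.37 ≈ 2.0837; c_gold = (1−0.37)·y_gold ≈ 1.3128.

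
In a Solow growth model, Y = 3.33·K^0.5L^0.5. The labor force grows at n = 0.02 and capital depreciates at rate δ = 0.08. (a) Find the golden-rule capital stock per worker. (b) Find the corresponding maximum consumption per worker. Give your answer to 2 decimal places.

(a) k_gold ≈ 277.22; (b) c_gold ≈ 27.72

The effective depreciation rate is n + δ = 0.02 + 0.08 = 0.1.
At the golden rule the marginal product of capital equals n+δ: 0.5·3.33·k^(0.5−1) = 0.1. Solving, k_gold = (0.5·3.33/0.1)^(1/0.5) ≈ 277.2225.
y_gold = 3.33·277.2225^0.5 ≈ 55.4445; c_gold = y_gold − 0.1·k_gold ≈ 27.7222.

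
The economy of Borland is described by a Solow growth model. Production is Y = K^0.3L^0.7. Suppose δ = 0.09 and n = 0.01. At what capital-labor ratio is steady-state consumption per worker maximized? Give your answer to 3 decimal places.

Capital per worker breaks even when investment replaces (n + δ)·k; here n + δ = 0.1.
Golden rule sets MPK = n+δ: 0.3·k^(0.3−1) = 0.1, so k_gold = (0.3/0.1)^(1/0.7) ≈ 4.8040.

k_gold ≈ 4.804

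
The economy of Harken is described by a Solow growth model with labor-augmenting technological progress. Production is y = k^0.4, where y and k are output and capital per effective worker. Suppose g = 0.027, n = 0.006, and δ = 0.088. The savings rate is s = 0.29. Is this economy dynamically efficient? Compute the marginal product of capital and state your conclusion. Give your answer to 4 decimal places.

dynamically efficient; MPK ≈ 0.1669

The effective depreciation rate is n + g + δ = 0.006 + 0.027 + 0.088 = 0.121.
Steady-state k*: s·k^0.4 = 0.121·k gives k* = (0.29/0.121)^(1/0.6) ≈ 4.2923.
MPK = 0.4·4.2923^(-0.6) ≈ 0.1669.
MPK > n+g+δ = 0.121, so the economy is dynamically efficient (under-saving).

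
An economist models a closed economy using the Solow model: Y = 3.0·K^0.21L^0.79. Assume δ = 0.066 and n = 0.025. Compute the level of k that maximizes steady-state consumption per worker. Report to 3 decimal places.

k_gold ≈ 11.579

n + δ = 0.025 + 0.066 = 0.091.
Setting f'(k) = n+δ gives 0.21·3.0·k^(0.21−1) = 0.091, hence k_gold = (0.21·3.0/0.091)^(1/0.79) ≈ 11.5790.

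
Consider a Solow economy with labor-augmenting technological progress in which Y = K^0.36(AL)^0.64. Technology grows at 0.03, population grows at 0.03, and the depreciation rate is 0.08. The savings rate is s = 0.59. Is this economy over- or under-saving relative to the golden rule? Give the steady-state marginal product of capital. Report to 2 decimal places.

Break-even investment rate: n + g + δ = 0.03 + 0.03 + 0.08 = 0.14.
Steady-state k*: s·k^0.36 = 0.14·k gives k* = (0.59/0.14)^(1/0.64) ≈ 9.4652.
MPK = 0.36·9.4652^(-0.64) ≈ 0.0854.
MPK < n+g+δ = 0.14, so the economy is dynamically inefficient (over-saving).

over-saving; MPK ≈ 0.09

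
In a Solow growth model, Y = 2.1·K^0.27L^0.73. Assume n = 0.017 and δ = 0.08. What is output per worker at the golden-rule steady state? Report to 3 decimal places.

y_gold ≈ 4.035

n + δ = 0.017 + 0.08 = 0.097.
At the golden rule the marginal product of capital equals n+δ: 0.27·2.1·k^(0.27−1) = 0.097. Solving, k_gold = (0.27·2.1/0.097)^(1/0.73) ≈ 11.2312.
Output: y_gold = 2.1·k_gold^0.27 = 2.1·11.2312^0.27 ≈ 4.0349.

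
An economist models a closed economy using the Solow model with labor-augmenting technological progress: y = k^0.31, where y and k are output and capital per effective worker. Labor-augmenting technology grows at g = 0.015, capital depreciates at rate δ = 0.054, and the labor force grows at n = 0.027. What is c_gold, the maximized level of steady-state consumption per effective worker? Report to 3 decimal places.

Break-even investment rate: n + g + δ = 0.027 + 0.015 + 0.054 = 0.096.
At the golden rule the marginal product of capital equals n+g+δ: 0.31·k^(0.31−1) = 0.096. Solving, k_gold = (0.31/0.096)^(1/0.69) ≈ 5.4678.
y_gold = 5.4678^0.31 ≈ 1.6933.
c_gold = y_gold − (n+g+δ)·k_gold = 1.6933 − 0.096·5.4678 ≈ 1.1683.

c_gold ≈ 1.168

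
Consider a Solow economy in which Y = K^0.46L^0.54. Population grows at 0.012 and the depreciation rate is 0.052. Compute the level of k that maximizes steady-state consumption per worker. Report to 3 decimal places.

k_gold ≈ 38.571

Capital per worker breaks even when investment replaces (n + δ)·k; here n + δ = 0.064.
Maximizing c = f(k) − (n+δ)·k gives f'(k) = n+δ, i.e. 0.46·k^(0.46−1) = 0.064, so k_gold = (0.46/0.064)^(1/0.54) ≈ 38.5705.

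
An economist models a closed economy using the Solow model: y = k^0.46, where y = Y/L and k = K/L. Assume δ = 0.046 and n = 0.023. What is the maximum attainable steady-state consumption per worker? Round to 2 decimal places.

Break-even investment rate: n + δ = 0.023 + 0.046 = 0.069.
Golden rule sets MPK = n+δ: 0.46·k^(0.46−1) = 0.069, so k_gold = (0.46/0.069)^(1/0.54) ≈ 33.5550.
y_gold = 33.5550^0.46 ≈ 5.0332.
c_gold = y_gold − (n+δ)·k_gold = 5.0332 − 0.069·33.5550 ≈ 2.7180.

c_gold ≈ 2.72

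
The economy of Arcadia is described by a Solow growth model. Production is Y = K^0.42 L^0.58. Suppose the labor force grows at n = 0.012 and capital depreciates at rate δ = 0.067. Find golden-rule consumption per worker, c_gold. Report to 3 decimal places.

Capital per worker breaks even when investment replaces (n + δ)·k; here n + δ = 0.079.
Setting f'(k) = n+δ gives 0.42·k^(0.42−1) = 0.079, hence k_gold = (0.42/0.079)^(1/0.58) ≈ 17.8268.
y_gold = 17.8268^0.42 ≈ 3.3531.
c_gold = y_gold − (n+δ)·k_gold = 3.3531 − 0.079·17.8268 ≈ 1.9448.

c_gold ≈ 1.945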